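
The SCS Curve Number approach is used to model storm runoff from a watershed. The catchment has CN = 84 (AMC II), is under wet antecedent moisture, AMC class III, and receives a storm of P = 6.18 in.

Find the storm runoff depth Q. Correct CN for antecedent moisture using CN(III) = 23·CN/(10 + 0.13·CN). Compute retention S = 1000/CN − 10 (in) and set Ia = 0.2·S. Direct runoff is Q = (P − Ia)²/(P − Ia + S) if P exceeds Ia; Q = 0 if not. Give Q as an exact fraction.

Adjust CN=84 to AMC III: 23·84/(10 + 0.13·84) → 1932 ÷ (523/25) = 48300/523 ≈ 92.352
S = 1000/(48300/523) − 10 = 400/483 in ≈ 0.828 in
Initial abstraction Ia = S/5 = (400/483)/5 = 80/483 ≈ 0.166 in
Since P=6.180 > Ia=0.166: effective rainfall P−Ia = 145247/24150 in
Q = (145247/24150)²/((145247/24150) + 400/483) = (21096691009/583222500)/(165247/24150) = 21096691009/3990715050 in ≈ 5.286 in

Q = 21096691009/3990715050 in ≈ 5.286 in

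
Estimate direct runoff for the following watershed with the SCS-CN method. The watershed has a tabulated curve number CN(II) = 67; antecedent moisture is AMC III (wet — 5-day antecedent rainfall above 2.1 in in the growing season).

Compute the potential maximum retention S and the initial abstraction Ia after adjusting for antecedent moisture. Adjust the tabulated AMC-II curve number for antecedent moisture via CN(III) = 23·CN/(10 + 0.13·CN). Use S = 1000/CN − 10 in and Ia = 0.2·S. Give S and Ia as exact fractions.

Wet (AMC III): CN(III) = 23·67/(10 + 0.13·67) = 1541/(1871/100) = 154100/1871 ≈ 82.362
Max retention: S = 1000/(154100/1871) − 10 = 3300/1541 in (≈ 2.141 in)
Ia = 0.2·(3300/1541) = 660/1541 in ≈ 0.428 in

S = 3300/1541 in ≈ 2.141 in; Ia = 660/1541 in ≈ 0.428 in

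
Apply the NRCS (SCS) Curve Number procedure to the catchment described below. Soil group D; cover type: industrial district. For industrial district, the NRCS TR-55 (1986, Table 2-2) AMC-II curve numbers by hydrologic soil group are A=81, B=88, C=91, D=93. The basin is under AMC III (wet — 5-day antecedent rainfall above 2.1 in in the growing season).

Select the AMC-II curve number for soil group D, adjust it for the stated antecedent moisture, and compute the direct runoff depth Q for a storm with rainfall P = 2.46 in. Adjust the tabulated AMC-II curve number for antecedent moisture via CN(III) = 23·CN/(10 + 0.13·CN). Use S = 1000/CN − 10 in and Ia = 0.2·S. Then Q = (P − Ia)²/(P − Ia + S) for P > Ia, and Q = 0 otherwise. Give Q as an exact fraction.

NRCS table: industrial district, soil group D → CN(II) = 93
Adjust CN=93 to AMC III: 23·93/(10 + 0.13·93) → 2139 ÷ (2209/100) = 213900/2209 ≈ 96.831
Retention S: 1000/CN − 10 with CN=96.831 → S = 700/2139 ≈ 0.327 in
Ia = 0.2·(700/2139) = 140/2139 in ≈ 0.065 in
P − Ia = 2.460 − 0.065 = 256097/106950 ≈ 2.395 in (> 0, runoff occurs)
Q: (256097/106950)² ÷ (291097/106950) = 65585673409/31132824150 in (≈ 2.107 in)

Q = 65585673409/31132824150 in ≈ 2.107 in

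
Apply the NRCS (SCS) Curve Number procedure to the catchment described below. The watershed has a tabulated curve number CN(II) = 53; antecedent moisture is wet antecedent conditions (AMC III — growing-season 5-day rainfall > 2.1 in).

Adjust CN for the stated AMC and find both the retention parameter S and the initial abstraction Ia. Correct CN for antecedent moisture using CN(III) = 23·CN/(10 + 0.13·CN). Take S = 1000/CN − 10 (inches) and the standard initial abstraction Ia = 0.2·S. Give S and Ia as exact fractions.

S = 4700/1219 in ≈ 3.856 in; Ia = 940/1219 in ≈ 0.771 in

Wet (AMC III): CN(III) = 23·53/(10 + 0.13·53) = 1219/(1689/100) = 121900/1689 ≈ 72.173
Max retention: S = 1000/(121900/1689) − 10 = 4700/1219 in (≈ 3.856 in)
Ia = 0.2S: 0.2·3.856 = 0.771 in (exactly 940/1219)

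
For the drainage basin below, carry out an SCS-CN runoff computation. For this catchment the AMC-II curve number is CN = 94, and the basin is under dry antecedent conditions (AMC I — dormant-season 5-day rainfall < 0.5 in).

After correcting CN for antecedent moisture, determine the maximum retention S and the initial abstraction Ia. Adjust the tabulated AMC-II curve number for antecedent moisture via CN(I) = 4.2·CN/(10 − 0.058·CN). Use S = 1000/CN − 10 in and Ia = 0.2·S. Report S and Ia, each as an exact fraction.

Adjust CN=94 to AMC I: 4.2·94/(10 − 0.058·94) → (1974/5) ÷ (1137/250) = 32900/379 ≈ 86.807
Max retention: S = 1000/(32900/379) − 10 = 500/329 in (≈ 1.520 in)
Initial abstraction Ia = S/5 = (500/329)/5 = 100/329 ≈ 0.304 in

S = 500/329 in ≈ 1.520 in; Ia = 100/329 in ≈ 0.304 in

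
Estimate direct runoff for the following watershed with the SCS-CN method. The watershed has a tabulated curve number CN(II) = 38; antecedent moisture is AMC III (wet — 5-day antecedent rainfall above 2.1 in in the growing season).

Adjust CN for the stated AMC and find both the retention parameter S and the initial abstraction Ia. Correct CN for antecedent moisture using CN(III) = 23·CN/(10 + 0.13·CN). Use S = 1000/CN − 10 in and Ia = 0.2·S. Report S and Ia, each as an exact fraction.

Adjust CN=38 to AMC III: 23·38/(10 + 0.13·38) → 874 ÷ (747/50) = 43700/747 ≈ 58.501
Retention S: 1000/CN − 10 with CN=58.501 → S = 3100/437 ≈ 7.094 in
Initial abstraction Ia = S/5 = (3100/437)/5 = 620/437 ≈ 1.419 in

S = 3100/437 in ≈ 7.094 in; Ia = 620/437 in ≈ 1.419 in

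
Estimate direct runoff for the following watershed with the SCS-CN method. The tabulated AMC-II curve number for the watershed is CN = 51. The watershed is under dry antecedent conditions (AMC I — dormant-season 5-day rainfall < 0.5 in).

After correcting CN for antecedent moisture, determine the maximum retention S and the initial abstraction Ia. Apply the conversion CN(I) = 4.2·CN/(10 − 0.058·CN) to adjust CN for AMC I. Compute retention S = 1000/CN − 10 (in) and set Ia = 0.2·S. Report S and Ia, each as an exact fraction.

CN(I) from CN(II)=51: (4.2·51)/(10 − 0.058·51) = 15300/503 ≈ 30.417
Max retention: S = 1000/(15300/503) − 10 = 3500/153 in (≈ 22.876 in)
Initial abstraction Ia = S/5 = (3500/153)/5 = 700/153 ≈ 4.575 in

S = 3500/153 in ≈ 22.876 in; Ia = 700/153 in ≈ 4.575 in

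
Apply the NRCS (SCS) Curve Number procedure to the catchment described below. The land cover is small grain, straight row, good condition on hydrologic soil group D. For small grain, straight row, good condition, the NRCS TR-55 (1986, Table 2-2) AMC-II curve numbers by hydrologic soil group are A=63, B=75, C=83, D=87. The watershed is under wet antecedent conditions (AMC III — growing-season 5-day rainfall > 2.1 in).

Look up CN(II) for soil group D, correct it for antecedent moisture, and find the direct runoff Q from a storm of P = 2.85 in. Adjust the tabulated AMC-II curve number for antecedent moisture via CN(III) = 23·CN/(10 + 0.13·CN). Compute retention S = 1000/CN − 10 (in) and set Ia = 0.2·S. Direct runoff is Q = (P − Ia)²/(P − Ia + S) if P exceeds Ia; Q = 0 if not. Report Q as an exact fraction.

Q = 11849846449/5396977140 in ≈ 2.196 in

NRCS table: small grain, straight row, good condition, soil group D → CN(II) = 87
Adjust CN=87 to AMC III: 23·87/(10 + 0.13·87) → 2001 ÷ (2131/100) = 200100/2131 ≈ 93.900
Retention S: 1000/CN − 10 with CN=93.900 → S = 1300/2001 ≈ 0.650 in
Ia = 0.2·(1300/2001) = 260/2001 in ≈ 0.130 in
P − Ia = 2.850 − 0.130 = 108857/40020 ≈ 2.720 in (> 0, runoff occurs)
Runoff Q = (P−Ia)²/(P−Ia+S) = (2.720)²/(2.720+0.650) = 11849846449/5396977140 ≈ 2.196 in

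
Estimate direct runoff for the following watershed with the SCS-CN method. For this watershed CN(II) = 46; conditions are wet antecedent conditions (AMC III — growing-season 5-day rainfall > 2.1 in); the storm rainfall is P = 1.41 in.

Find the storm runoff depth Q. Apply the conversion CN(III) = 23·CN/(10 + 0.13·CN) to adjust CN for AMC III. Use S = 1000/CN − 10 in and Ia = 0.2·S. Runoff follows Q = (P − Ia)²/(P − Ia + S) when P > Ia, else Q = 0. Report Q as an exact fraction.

Q = 141302307/5124052700 in ≈ 0.028 in

CN(III) from CN(II)=46: (23·46)/(10 + 0.13·46) = 52900/799 ≈ 66.208
Retention S: 1000/CN − 10 with CN=66.208 → S = 2700/529 ≈ 5.104 in
Ia = 0.2S: 0.2·5.104 = 1.021 in (exactly 540/529)
Excess rainfall: 1.410 − 1.021 = 0.389 in; P > Ia so Q > 0
Runoff Q = (P−Ia)²/(P−Ia+S) = (0.389)²/(0.389+5.104) = 141302307/5124052700 ≈ 0.028 in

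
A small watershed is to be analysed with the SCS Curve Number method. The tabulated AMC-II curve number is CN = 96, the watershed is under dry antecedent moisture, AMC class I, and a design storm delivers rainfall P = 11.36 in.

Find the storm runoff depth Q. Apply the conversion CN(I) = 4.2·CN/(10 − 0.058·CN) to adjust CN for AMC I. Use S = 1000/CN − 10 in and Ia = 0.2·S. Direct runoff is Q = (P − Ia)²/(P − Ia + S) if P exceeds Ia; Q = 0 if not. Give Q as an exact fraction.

Q = 1236155281/120594600 in ≈ 10.251 in

CN(I) from CN(II)=96: (4.2·96)/(10 − 0.058·96) = 25200/277 ≈ 90.975
Retention S: 1000/CN − 10 with CN=90.975 → S = 125/126 ≈ 0.992 in
Ia = 0.2S: 0.2·0.992 = 0.198 in (exactly 25/126)
Since P=11.360 > Ia=0.198: effective rainfall P−Ia = 35159/3150 in
Q: (35159/3150)² ÷ (19142/1575) = 1236155281/120594600 in (≈ 10.251 in)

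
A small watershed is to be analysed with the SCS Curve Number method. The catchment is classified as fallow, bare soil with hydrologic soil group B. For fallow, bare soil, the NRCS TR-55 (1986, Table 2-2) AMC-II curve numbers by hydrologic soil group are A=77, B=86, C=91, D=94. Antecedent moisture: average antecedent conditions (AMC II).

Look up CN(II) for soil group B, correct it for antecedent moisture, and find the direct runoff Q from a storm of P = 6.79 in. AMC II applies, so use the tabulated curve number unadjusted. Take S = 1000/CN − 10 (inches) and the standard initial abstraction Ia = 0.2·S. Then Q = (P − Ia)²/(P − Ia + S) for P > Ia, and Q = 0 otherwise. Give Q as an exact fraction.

Q = 110381887/21375300 in ≈ 5.164 in

NRCS table: fallow, bare soil, soil group B → CN(II) = 86
CN(II) = 86; AMC II needs no correction.
S = 1000/86 − 10 = 70/43 in ≈ 1.628 in
Ia = 0.2·(70/43) = 14/43 in ≈ 0.326 in
P − Ia = 6.790 − 0.326 = 27797/4300 ≈ 6.464 in (> 0, runoff occurs)
Q = (27797/4300)²/((27797/4300) + 70/43) = (772673209/18490000)/(34797/4300) = 110381887/21375300 in ≈ 5.164 in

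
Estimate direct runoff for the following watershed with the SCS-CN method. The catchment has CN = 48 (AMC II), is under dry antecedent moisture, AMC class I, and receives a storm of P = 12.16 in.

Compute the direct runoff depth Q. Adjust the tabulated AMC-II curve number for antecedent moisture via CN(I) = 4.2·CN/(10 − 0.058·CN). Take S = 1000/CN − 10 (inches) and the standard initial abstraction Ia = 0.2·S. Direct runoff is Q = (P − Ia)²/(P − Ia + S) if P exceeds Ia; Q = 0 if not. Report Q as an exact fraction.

Q = 121594729/81351900 in ≈ 1.495 in

Dry (AMC I): CN(I) = 4.2·48/(10 − 0.058·48) = (1008/5)/(902/125) = 12600/451 ≈ 27.938
Max retention: S = 1000/(12600/451) − 10 = 1625/63 in (≈ 25.794 in)
Ia = 0.2·(1625/63) = 325/63 in ≈ 5.159 in
Excess rainfall: 12.160 − 5.159 = 7.001 in; P > Ia so Q > 0
Q: (11027/1575)² ÷ (51652/1575) = 121594729/81351900 in (≈ 1.495 in)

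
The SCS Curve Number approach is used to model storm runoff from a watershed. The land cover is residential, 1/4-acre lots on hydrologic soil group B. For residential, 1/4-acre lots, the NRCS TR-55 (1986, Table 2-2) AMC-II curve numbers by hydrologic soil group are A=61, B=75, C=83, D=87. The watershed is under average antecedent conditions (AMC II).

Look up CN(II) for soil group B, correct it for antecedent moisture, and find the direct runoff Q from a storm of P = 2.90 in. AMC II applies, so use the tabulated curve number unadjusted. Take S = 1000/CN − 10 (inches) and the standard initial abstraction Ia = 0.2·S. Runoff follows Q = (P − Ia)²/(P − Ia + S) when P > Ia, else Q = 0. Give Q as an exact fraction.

NRCS table: residential, 1/4-acre lots, soil group B → CN(II) = 75
CN(II) = 75; AMC II needs no correction.
Max retention: S = 1000/75 − 10 = 10/3 in (≈ 3.333 in)
Ia = 0.2S: 0.2·3.333 = 0.667 in (exactly 2/3)
Excess rainfall: 2.900 − 0.667 = 2.233 in; P > Ia so Q > 0
Q = (67/30)²/((67/30) + 10/3) = (4489/900)/(167/30) = 4489/5010 in ≈ 0.896 in

Q = 4489/5010 in ≈ 0.896 in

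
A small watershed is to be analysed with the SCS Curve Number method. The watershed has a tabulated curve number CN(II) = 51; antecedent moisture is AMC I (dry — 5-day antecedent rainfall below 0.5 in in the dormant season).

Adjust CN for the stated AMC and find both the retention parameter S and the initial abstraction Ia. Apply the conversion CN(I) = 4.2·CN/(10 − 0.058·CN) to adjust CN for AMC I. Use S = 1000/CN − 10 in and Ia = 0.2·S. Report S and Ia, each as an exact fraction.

Adjust CN=51 to AMC I: 4.2·51/(10 − 0.058·51) → (1071/5) ÷ (3521/500) = 15300/503 ≈ 30.417
S = 1000/(15300/503) − 10 = 3500/153 in ≈ 22.876 in
Ia = 0.2S: 0.2·22.876 = 4.575 in (exactly 700/153)

S = 3500/153 in ≈ 22.876 in; Ia = 700/153 in ≈ 4.575 in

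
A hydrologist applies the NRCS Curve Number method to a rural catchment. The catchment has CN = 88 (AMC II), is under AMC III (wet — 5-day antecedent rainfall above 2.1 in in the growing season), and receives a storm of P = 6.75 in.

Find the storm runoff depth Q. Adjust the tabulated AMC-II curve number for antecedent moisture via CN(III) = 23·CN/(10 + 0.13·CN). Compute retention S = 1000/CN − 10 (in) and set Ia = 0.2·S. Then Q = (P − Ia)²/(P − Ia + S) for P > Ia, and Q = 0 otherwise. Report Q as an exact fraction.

Wet (AMC III): CN(III) = 23·88/(10 + 0.13·88) = 2024/(536/25) = 6325/67 ≈ 94.403
Retention S: 1000/CN − 10 with CN=94.403 → S = 150/253 ≈ 0.593 in
Ia = 0.2S: 0.2·0.593 = 0.119 in (exactly 30/253)
Excess rainfall: 6.750 − 0.119 = 6.631 in; P > Ia so Q > 0
Q: (6711/1012)² ÷ (7311/1012) = 15012507/2466244 in (≈ 6.087 in)

Q = 15012507/2466244 in ≈ 6.087 in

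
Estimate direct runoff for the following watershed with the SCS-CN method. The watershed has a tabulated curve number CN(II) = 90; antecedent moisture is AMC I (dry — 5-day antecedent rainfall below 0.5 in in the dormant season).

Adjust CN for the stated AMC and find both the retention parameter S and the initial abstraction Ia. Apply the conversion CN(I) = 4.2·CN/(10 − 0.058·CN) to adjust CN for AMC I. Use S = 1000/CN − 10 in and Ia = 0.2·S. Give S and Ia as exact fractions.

Adjust CN=90 to AMC I: 4.2·90/(10 − 0.058·90) → 378 ÷ (239/50) = 18900/239 ≈ 79.079
Retention S: 1000/CN − 10 with CN=79.079 → S = 500/189 ≈ 2.646 in
Ia = 0.2·(500/189) = 100/189 in ≈ 0.529 in

S = 500/189 in ≈ 2.646 in; Ia = 100/189 in ≈ 0.529 in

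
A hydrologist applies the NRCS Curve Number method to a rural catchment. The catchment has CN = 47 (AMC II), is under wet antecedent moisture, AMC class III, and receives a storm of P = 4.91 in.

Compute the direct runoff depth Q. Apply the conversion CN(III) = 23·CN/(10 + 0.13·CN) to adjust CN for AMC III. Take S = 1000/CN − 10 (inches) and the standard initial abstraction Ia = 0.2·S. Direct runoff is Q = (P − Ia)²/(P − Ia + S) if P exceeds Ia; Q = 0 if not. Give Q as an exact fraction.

Q = 180430402441/103210745100 in ≈ 1.748 in

Wet (AMC III): CN(III) = 23·47/(10 + 0.13·47) = 1081/(1611/100) = 108100/1611 ≈ 67.101
S = 1000/(108100/1611) − 10 = 5300/1081 in ≈ 4.903 in
Initial abstraction Ia = S/5 = (5300/1081)/5 = 1060/1081 ≈ 0.981 in
P − Ia = 4.910 − 0.981 = 424771/108100 ≈ 3.929 in (> 0, runoff occurs)
Runoff Q = (P−Ia)²/(P−Ia+S) = (3.929)²/(3.929+4.903) = 180430402441/103210745100 ≈ 1.748 in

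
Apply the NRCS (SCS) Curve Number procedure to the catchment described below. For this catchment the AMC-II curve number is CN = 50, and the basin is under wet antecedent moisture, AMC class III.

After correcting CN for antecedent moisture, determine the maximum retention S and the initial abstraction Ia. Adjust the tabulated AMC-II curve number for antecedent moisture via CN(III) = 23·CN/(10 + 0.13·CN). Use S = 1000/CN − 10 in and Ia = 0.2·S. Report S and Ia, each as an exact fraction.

S = 100/23 in ≈ 4.348 in; Ia = 20/23 in ≈ 0.870 in

CN(III) from CN(II)=50: (23·50)/(10 + 0.13·50) = 2300/33 ≈ 69.697
Retention S: 1000/CN − 10 with CN=69.697 → S = 100/23 ≈ 4.348 in
Ia = 0.2·(100/23) = 20/23 in ≈ 0.870 in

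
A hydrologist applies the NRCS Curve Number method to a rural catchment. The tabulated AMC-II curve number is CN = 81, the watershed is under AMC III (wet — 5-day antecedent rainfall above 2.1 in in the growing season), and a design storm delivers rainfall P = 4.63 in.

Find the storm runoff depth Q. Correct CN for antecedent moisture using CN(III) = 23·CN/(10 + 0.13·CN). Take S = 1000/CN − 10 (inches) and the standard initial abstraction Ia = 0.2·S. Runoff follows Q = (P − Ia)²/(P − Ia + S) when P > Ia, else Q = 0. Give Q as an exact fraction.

Adjust CN=81 to AMC III: 23·81/(10 + 0.13·81) → 1863 ÷ (2053/100) = 186300/2053 ≈ 90.745
S = 1000/(186300/2053) − 10 = 1900/1863 in ≈ 1.020 in
Ia = 0.2S: 0.2·1.020 = 0.204 in (exactly 380/1863)
P − Ia = 4.630 − 0.204 = 824569/186300 ≈ 4.426 in (> 0, runoff occurs)
Runoff Q = (P−Ia)²/(P−Ia+S) = (4.426)²/(4.426+1.020) = 679914035761/189014204700 ≈ 3.597 in

Q = 679914035761/189014204700 in ≈ 3.597 in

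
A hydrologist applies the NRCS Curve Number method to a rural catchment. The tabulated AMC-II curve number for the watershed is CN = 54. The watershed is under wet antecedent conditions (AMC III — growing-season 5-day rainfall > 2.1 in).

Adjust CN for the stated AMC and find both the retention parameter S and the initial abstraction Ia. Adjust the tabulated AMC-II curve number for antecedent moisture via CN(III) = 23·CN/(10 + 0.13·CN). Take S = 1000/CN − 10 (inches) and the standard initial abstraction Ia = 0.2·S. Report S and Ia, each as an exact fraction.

S = 100/27 in ≈ 3.704 in; Ia = 20/27 in ≈ 0.741 in

Wet (AMC III): CN(III) = 23·54/(10 + 0.13·54) = 1242/(851/50) = 2700/37 ≈ 72.973
Max retention: S = 1000/(2700/37) − 10 = 100/27 in (≈ 3.704 in)
Ia = 0.2·(100/27) = 20/27 in ≈ 0.741 in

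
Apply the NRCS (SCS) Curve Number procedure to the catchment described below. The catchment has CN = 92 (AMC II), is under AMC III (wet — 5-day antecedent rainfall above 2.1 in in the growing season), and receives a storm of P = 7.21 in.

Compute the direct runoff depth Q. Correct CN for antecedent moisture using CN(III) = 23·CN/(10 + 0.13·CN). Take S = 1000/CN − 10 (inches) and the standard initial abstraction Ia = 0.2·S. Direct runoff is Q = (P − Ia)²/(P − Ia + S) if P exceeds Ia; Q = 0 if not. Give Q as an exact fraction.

Wet (AMC III): CN(III) = 23·92/(10 + 0.13·92) = 2116/(549/25) = 52900/549 ≈ 96.357
S = 1000/(52900/549) − 10 = 200/529 in ≈ 0.378 in
Ia = 0.2S: 0.2·0.378 = 0.076 in (exactly 40/529)
Since P=7.210 > Ia=0.076: effective rainfall P−Ia = 377409/52900 in
Runoff Q = (P−Ia)²/(P−Ia+S) = (7.134)²/(7.134+0.378) = 142437553281/21022936100 ≈ 6.775 in

Q = 142437553281/21022936100 in ≈ 6.775 in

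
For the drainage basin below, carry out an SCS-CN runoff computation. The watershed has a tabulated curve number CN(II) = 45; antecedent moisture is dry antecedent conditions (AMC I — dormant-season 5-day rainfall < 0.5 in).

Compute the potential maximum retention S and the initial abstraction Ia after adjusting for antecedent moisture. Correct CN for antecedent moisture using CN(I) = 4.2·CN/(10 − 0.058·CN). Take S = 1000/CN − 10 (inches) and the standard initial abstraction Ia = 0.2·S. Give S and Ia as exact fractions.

S = 5500/189 in ≈ 29.101 in; Ia = 1100/189 in ≈ 5.820 in

Dry (AMC I): CN(I) = 4.2·45/(10 − 0.058·45) = 189/(739/100) = 18900/739 ≈ 25.575
Retention S: 1000/CN − 10 with CN=25.575 → S = 5500/189 ≈ 29.101 in
Ia = 0.2S: 0.2·29.101 = 5.820 in (exactly 1100/189)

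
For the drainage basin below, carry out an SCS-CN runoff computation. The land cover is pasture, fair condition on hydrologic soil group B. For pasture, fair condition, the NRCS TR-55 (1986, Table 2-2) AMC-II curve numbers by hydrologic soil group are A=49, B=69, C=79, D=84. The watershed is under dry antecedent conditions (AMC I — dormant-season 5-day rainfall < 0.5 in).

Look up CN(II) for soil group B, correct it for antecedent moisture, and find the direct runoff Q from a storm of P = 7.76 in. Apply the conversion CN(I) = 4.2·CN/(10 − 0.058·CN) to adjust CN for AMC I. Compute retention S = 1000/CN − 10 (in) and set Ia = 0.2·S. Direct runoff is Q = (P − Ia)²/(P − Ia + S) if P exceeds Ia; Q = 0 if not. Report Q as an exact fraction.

Q = 20727701618/10706407425 in ≈ 1.936 in

NRCS table: pasture, fair condition, soil group B → CN(II) = 69
Dry (AMC I): CN(I) = 4.2·69/(10 − 0.058·69) = (1449/5)/(2999/500) = 144900/2999 ≈ 48.316
Max retention: S = 1000/(144900/2999) − 10 = 15500/1449 in (≈ 10.697 in)
Ia = 0.2S: 0.2·10.697 = 2.139 in (exactly 3100/1449)
P − Ia = 7.760 − 2.139 = 203606/36225 ≈ 5.621 in (> 0, runoff occurs)
Q: (203606/36225)² ÷ (591106/36225) = 20727701618/10706407425 in (≈ 1.936 in)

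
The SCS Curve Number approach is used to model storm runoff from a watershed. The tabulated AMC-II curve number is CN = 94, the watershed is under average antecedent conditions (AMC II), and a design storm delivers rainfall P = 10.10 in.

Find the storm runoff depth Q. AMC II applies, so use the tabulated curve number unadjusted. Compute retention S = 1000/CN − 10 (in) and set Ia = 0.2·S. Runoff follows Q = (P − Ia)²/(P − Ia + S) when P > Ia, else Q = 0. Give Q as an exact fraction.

Q = 21967969/2343890 in ≈ 9.372 in

CN(II) = 94; AMC II needs no correction.
Max retention: S = 1000/94 − 10 = 30/47 in (≈ 0.638 in)
Ia = 0.2·(30/47) = 6/47 in ≈ 0.128 in
P − Ia = 10.100 − 0.128 = 4687/470 ≈ 9.972 in (> 0, runoff occurs)
Q = (4687/470)²/((4687/470) + 30/47) = (21967969/220900)/(4987/470) = 21967969/2343890 in ≈ 9.372 in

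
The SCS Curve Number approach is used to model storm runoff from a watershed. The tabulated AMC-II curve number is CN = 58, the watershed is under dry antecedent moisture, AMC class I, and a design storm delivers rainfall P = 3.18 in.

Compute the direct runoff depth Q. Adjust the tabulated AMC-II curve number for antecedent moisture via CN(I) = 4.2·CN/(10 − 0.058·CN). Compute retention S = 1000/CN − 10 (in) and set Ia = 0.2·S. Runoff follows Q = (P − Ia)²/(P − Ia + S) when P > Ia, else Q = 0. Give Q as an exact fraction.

Adjust CN=58 to AMC I: 4.2·58/(10 − 0.058·58) → (1218/5) ÷ (1659/250) = 2900/79 ≈ 36.709
Retention S: 1000/CN − 10 with CN=36.709 → S = 500/29 ≈ 17.241 in
Ia = 0.2S: 0.2·17.241 = 3.448 in (exactly 100/29)
P = 3.180 ≤ Ia = 3.448 in: entire storm abstracted, Q = 0.

Q = 0 in ≈ 0.000 in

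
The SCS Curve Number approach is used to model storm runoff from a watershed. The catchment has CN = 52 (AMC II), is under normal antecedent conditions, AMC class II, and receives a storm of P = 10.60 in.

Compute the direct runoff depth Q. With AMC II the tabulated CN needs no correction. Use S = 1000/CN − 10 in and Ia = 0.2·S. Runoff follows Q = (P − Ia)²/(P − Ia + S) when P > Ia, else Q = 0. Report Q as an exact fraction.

AMC II — tabulated CN = 52 applies directly.
S = 1000/52 − 10 = 120/13 in ≈ 9.231 in
Ia = 0.2S: 0.2·9.231 = 1.846 in (exactly 24/13)
P − Ia = 10.600 − 1.846 = 569/65 ≈ 8.754 in (> 0, runoff occurs)
Q = (569/65)²/((569/65) + 120/13) = (323761/4225)/(1169/65) = 323761/75985 in ≈ 4.261 in

Q = 323761/75985 in ≈ 4.261 in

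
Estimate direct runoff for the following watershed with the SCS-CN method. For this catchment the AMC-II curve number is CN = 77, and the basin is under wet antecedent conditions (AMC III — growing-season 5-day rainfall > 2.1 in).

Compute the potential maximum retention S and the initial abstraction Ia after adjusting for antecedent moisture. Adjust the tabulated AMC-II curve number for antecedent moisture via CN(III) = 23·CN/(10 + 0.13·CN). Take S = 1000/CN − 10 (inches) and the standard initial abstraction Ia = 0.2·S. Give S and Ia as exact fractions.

Wet (AMC III): CN(III) = 23·77/(10 + 0.13·77) = 1771/(2001/100) = 7700/87 ≈ 88.506
Retention S: 1000/CN − 10 with CN=88.506 → S = 100/77 ≈ 1.299 in
Initial abstraction Ia = S/5 = (100/77)/5 = 20/77 ≈ 0.260 in

S = 100/77 in ≈ 1.299 in; Ia = 20/77 in ≈ 0.260 in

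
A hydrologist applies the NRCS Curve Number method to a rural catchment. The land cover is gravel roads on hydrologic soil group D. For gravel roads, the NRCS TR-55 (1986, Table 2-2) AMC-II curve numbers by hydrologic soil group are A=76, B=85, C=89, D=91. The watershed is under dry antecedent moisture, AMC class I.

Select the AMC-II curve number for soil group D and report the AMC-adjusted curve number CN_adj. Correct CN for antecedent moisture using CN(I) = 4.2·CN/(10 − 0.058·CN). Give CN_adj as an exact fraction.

CN_adj = 63700/787 ≈ 80.940

NRCS table: gravel roads, soil group D → CN(II) = 91
Adjust CN=91 to AMC I: 4.2·91/(10 − 0.058·91) → (1911/5) ÷ (2361/500) = 63700/787 ≈ 80.940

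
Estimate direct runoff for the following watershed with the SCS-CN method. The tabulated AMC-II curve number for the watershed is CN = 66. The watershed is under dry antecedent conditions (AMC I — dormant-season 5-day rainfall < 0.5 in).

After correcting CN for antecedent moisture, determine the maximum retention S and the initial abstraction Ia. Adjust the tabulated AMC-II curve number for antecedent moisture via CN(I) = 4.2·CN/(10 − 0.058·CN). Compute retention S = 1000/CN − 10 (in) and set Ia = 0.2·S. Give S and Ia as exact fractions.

Adjust CN=66 to AMC I: 4.2·66/(10 − 0.058·66) → (1386/5) ÷ (1543/250) = 69300/1543 ≈ 44.913
Max retention: S = 1000/(69300/1543) − 10 = 8500/693 in (≈ 12.266 in)
Initial abstraction Ia = S/5 = (8500/693)/5 = 1700/693 ≈ 2.453 in

S = 8500/693 in ≈ 12.266 in; Ia = 1700/693 in ≈ 2.453 in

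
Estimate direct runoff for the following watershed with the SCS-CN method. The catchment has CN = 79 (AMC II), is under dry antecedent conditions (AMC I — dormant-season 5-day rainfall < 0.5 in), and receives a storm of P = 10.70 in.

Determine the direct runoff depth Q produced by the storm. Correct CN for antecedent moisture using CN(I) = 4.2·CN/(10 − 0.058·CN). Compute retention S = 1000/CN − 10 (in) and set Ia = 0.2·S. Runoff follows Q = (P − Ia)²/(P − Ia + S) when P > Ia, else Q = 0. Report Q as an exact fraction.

Q = 55547209/9837870 in ≈ 5.646 in

Dry (AMC I): CN(I) = 4.2·79/(10 − 0.058·79) = (1659/5)/(2709/500) = 7900/129 ≈ 61.240
Max retention: S = 1000/(7900/129) − 10 = 500/79 in (≈ 6.329 in)
Ia = 0.2·(500/79) = 100/79 in ≈ 1.266 in
Since P=10.700 > Ia=1.266: effective rainfall P−Ia = 7453/790 in
Q = (7453/790)²/((7453/790) + 500/79) = (55547209/624100)/(12453/790) = 55547209/9837870 in ≈ 5.646 in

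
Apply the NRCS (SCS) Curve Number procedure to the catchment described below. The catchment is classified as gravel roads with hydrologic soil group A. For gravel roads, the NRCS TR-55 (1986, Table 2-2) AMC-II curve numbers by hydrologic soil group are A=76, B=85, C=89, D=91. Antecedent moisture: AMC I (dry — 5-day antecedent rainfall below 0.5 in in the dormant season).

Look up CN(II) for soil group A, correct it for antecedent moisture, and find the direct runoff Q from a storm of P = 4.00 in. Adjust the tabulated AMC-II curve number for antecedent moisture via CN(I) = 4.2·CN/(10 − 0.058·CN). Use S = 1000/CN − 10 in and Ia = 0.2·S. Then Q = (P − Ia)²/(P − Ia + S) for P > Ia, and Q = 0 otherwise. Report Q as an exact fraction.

Q = 27556/44289 in ≈ 0.622 in

NRCS table: gravel roads, soil group A → CN(II) = 76
CN(I) from CN(II)=76: (4.2·76)/(10 − 0.058·76) = 13300/233 ≈ 57.082
Retention S: 1000/CN − 10 with CN=57.082 → S = 1000/133 ≈ 7.519 in
Initial abstraction Ia = S/5 = (1000/133)/5 = 200/133 ≈ 1.504 in
P − Ia = 4.000 − 1.504 = 332/133 ≈ 2.496 in (> 0, runoff occurs)
Q: (332/133)² ÷ (1332/133) = 27556/44289 in (≈ 0.622 in)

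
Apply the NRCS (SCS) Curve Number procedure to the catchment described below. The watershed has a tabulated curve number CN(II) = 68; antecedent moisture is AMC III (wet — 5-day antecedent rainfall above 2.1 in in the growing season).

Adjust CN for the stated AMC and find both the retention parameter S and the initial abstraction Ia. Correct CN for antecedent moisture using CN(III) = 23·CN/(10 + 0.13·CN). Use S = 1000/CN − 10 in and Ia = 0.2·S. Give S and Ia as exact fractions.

S = 800/391 in ≈ 2.046 in; Ia = 160/391 in ≈ 0.409 in

Adjust CN=68 to AMC III: 23·68/(10 + 0.13·68) → 1564 ÷ (471/25) = 39100/471 ≈ 83.015
Max retention: S = 1000/(39100/471) − 10 = 800/391 in (≈ 2.046 in)
Ia = 0.2S: 0.2·2.046 = 0.409 in (exactly 160/391)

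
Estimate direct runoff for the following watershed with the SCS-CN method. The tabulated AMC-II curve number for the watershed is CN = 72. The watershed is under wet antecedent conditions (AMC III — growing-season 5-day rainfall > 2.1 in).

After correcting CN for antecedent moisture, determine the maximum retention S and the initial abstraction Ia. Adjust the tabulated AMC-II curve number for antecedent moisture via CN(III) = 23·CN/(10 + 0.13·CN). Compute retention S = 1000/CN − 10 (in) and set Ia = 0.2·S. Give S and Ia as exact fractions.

CN(III) from CN(II)=72: (23·72)/(10 + 0.13·72) = 10350/121 ≈ 85.537
Retention S: 1000/CN − 10 with CN=85.537 → S = 350/207 ≈ 1.691 in
Ia = 0.2S: 0.2·1.691 = 0.338 in (exactly 70/207)

S = 350/207 in ≈ 1.691 in; Ia = 70/207 in ≈ 0.338 in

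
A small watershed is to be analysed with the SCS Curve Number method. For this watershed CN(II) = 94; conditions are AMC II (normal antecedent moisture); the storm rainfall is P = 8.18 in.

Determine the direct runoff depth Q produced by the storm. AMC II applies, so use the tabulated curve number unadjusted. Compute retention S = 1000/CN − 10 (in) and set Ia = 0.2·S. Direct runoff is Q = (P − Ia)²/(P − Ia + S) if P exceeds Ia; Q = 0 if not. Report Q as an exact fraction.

AMC II — tabulated CN = 94 applies directly.
S = 1000/94 − 10 = 30/47 in ≈ 0.638 in
Ia = 0.2·(30/47) = 6/47 in ≈ 0.128 in
Excess rainfall: 8.180 − 0.128 = 8.052 in; P > Ia so Q > 0
Runoff Q = (P−Ia)²/(P−Ia+S) = (8.052)²/(8.052+0.638) = 358079929/47994050 ≈ 7.461 in

Q = 358079929/47994050 in ≈ 7.461 in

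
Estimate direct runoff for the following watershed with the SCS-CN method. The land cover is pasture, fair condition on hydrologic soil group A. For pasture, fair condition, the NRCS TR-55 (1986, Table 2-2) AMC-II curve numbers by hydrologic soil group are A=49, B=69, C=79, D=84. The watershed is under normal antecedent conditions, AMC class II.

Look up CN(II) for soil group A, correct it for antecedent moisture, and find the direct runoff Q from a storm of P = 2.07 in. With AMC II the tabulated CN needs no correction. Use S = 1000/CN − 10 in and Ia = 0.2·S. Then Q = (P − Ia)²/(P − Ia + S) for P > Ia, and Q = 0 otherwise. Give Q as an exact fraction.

NRCS table: pasture, fair condition, soil group A → CN(II) = 49
CN(II) = 49; AMC II needs no correction.
Max retention: S = 1000/49 − 10 = 510/49 in (≈ 10.408 in)
Ia = 0.2·(510/49) = 102/49 in ≈ 2.082 in
P = 2.070 ≤ Ia = 2.082 in: entire storm abstracted, Q = 0.

Q = 0 in ≈ 0.000 in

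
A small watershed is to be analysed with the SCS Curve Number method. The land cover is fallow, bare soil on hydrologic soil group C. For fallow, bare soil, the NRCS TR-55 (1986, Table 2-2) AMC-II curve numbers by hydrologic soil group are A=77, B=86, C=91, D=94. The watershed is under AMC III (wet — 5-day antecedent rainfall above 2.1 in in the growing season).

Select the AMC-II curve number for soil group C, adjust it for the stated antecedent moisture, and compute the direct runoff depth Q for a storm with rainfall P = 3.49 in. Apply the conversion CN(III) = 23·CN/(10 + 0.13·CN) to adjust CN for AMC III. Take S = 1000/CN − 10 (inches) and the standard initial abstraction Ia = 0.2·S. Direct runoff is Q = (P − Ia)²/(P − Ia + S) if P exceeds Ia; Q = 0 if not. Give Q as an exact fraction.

NRCS table: fallow, bare soil, soil group C → CN(II) = 91
Wet (AMC III): CN(III) = 23·91/(10 + 0.13·91) = 2093/(2183/100) = 209300/2183 ≈ 95.877
S = 1000/(209300/2183) − 10 = 900/2093 in ≈ 0.430 in
Initial abstraction Ia = S/5 = (900/2093)/5 = 180/2093 ≈ 0.086 in
Excess rainfall: 3.490 − 0.086 = 3.404 in; P > Ia so Q > 0
Runoff Q = (P−Ia)²/(P−Ia+S) = (3.404)²/(3.404+0.430) = 507594976849/167954250100 ≈ 3.022 in

Q = 507594976849/167954250100 in ≈ 3.022 in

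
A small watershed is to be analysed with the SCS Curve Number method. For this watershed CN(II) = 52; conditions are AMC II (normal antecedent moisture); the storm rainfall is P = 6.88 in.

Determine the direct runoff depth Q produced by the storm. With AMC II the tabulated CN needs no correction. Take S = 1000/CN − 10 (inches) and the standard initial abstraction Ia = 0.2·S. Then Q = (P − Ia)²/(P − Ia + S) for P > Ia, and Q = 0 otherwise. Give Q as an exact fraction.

Q = 669124/376675 in ≈ 1.776 in

AMC II — tabulated CN = 52 applies directly.
Max retention: S = 1000/52 − 10 = 120/13 in (≈ 9.231 in)
Initial abstraction Ia = S/5 = (120/13)/5 = 24/13 ≈ 1.846 in
Excess rainfall: 6.880 − 1.846 = 5.034 in; P > Ia so Q > 0
Q: (1636/325)² ÷ (4636/325) = 669124/376675 in (≈ 1.776 in)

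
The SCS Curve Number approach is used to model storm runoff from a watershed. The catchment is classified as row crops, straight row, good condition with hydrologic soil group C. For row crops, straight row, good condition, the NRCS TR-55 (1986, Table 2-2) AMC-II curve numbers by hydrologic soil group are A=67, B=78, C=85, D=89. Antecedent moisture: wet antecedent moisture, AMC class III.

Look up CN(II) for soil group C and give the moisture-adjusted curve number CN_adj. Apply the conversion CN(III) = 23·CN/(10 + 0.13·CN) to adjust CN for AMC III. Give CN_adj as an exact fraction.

NRCS table: row crops, straight row, good condition, soil group C → CN(II) = 85
Wet (AMC III): CN(III) = 23·85/(10 + 0.13·85) = 1955/(421/20) = 39100/421 ≈ 92.874

CN_adj = 39100/421 ≈ 92.874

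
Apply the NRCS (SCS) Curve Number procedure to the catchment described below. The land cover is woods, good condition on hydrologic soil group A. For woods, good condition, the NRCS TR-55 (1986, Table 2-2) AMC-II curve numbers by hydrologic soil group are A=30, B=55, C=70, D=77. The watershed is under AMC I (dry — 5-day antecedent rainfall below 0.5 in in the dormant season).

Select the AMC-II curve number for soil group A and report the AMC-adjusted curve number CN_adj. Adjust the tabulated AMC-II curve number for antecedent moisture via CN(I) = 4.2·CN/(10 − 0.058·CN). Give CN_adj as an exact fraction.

NRCS table: woods, good condition, soil group A → CN(II) = 30
CN(I) from CN(II)=30: (4.2·30)/(10 − 0.058·30) = 900/59 ≈ 15.254

CN_adj = 900/59 ≈ 15.254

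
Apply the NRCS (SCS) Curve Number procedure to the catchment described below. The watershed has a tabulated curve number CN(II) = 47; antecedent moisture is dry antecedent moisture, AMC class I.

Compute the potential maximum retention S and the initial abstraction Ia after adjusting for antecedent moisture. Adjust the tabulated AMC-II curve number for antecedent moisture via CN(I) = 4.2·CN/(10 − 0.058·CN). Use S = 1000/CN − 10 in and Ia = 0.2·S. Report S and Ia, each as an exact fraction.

S = 26500/987 in ≈ 26.849 in; Ia = 5300/987 in ≈ 5.370 in

CN(I) from CN(II)=47: (4.2·47)/(10 − 0.058·47) = 98700/3637 ≈ 27.138
Max retention: S = 1000/(98700/3637) − 10 = 26500/987 in (≈ 26.849 in)
Ia = 0.2·(26500/987) = 5300/987 in ≈ 5.370 in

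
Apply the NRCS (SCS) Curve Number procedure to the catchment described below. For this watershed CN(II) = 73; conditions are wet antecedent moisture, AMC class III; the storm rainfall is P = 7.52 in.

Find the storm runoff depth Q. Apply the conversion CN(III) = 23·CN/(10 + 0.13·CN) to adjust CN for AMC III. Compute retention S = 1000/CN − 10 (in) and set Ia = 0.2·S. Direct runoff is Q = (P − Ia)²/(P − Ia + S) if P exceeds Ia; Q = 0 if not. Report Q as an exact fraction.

Q = 22823957776/3879035675 in ≈ 5.884 in

Wet (AMC III): CN(III) = 23·73/(10 + 0.13·73) = 1679/(1949/100) = 167900/1949 ≈ 86.147
Retention S: 1000/CN − 10 with CN=86.147 → S = 2700/1679 ≈ 1.608 in
Ia = 0.2S: 0.2·1.608 = 0.322 in (exactly 540/1679)
Excess rainfall: 7.520 − 0.322 = 7.198 in; P > Ia so Q > 0
Q = (302152/41975)²/((302152/41975) + 2700/1679) = (91295831104/1761900625)/(369652/41975) = 22823957776/3879035675 in ≈ 5.884 in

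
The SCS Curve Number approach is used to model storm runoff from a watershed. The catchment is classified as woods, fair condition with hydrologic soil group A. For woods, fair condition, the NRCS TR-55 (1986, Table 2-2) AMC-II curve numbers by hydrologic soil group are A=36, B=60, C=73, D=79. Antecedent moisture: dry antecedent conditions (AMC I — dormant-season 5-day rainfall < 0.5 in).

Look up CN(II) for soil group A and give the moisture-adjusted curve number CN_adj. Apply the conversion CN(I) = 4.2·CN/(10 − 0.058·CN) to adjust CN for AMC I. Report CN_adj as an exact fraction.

CN_adj = 18900/989 ≈ 19.110

NRCS table: woods, fair condition, soil group A → CN(II) = 36
Adjust CN=36 to AMC I: 4.2·36/(10 − 0.058·36) → (756/5) ÷ (989/125) = 18900/989 ≈ 19.110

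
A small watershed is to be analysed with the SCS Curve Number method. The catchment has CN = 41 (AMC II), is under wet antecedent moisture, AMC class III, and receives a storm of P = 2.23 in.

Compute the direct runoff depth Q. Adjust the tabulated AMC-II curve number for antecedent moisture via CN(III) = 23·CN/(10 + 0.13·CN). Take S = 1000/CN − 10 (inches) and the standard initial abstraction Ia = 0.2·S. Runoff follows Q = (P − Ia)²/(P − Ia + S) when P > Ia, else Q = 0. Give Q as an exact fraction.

Q = 8517259521/64339852700 in ≈ 0.132 in

CN(III) from CN(II)=41: (23·41)/(10 + 0.13·41) = 94300/1533 ≈ 61.513
Retention S: 1000/CN − 10 with CN=61.513 → S = 5900/943 ≈ 6.257 in
Ia = 0.2S: 0.2·6.257 = 1.251 in (exactly 1180/943)
P − Ia = 2.230 − 1.251 = 92289/94300 ≈ 0.979 in (> 0, runoff occurs)
Q = (92289/94300)²/((92289/94300) + 5900/943) = (8517259521/8892490000)/(682289/94300) = 8517259521/64339852700 in ≈ 0.132 in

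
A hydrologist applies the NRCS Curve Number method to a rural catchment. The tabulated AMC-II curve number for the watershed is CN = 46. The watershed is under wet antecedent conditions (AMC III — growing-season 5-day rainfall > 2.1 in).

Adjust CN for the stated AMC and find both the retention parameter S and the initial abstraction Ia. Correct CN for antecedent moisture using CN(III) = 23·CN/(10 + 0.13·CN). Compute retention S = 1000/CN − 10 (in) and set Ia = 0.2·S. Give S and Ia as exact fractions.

Wet (AMC III): CN(III) = 23·46/(10 + 0.13·46) = 1058/(799/50) = 52900/799 ≈ 66.208
Max retention: S = 1000/(52900/799) − 10 = 2700/529 in (≈ 5.104 in)
Ia = 0.2S: 0.2·5.104 = 1.021 in (exactly 540/529)

S = 2700/529 in ≈ 5.104 in; Ia = 540/529 in ≈ 1.021 in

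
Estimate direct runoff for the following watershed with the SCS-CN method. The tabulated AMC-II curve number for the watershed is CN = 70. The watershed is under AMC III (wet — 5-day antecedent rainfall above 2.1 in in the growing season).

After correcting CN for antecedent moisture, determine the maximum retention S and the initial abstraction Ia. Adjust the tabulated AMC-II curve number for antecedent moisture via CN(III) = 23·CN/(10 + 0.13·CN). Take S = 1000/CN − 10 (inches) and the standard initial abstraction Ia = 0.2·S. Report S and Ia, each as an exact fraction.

S = 300/161 in ≈ 1.863 in; Ia = 60/161 in ≈ 0.373 in

Adjust CN=70 to AMC III: 23·70/(10 + 0.13·70) → 1610 ÷ (191/10) = 16100/191 ≈ 84.293
Retention S: 1000/CN − 10 with CN=84.293 → S = 300/161 ≈ 1.863 in
Ia = 0.2S: 0.2·1.863 = 0.373 in (exactly 60/161)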